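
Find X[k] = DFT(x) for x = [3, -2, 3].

X[k] = Σ(n=0 to 2) x[n] · ω_3^(nk)
where ω_3 = e^(-2πi/3)

Computing each X[k]:
X[0] = 4
X[1] = 2.5000+4.3301i
X[2] = 2.5000-4.3301i

X = [4, 2.5000+4.3301i, 2.5000-4.3301i]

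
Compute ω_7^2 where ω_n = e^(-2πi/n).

ω_7^2 = e^(-2πi·2/7)
= cos(-2π·2/7) + i·sin(-2π·2/7)
= cos(-4π/7) + i·sin(-4π/7)

ω_7^2 = cos(-4π/7) + i·sin(-4π/7) = -0.2225-0.9749i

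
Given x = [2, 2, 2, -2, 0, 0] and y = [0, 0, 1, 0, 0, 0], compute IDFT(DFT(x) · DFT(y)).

(x ⊛ y)[n] = Σ(m=0 to 5) x[m] · y[(n-m) mod 6]

Computing each output sample:
(x ⊛ y)[0] = 0
(x ⊛ y)[1] = 0
(x ⊛ y)[2] = 2
(x ⊛ y)[3] = 2
(x ⊛ y)[4] = 2
(x ⊛ y)[5] = -2

x ⊛ y = [0, 0, 2, 2, 2, -2]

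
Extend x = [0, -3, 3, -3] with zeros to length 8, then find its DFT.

Original 4-point DFT: [-3, -3, 9, -3]
Zero-padded 8-point DFT provides frequency interpolation.

DFT_8([x, 0, ...]) = [-3, 1.2426i, -3, 7.2426i, 9, -7.2426i, -3, -1.2426i]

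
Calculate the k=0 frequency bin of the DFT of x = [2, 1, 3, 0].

X[0] = Σ(n=0 to 3) x[n] · ω_4^0 = Σ x[n]
= (2) + (1) + (3) + (0)

X[0] = 6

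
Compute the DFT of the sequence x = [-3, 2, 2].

X[k] = Σ(n=0 to 2) x[n] · ω_3^(nk)
where ω_3 = e^(-2πi/3)

Computing each X[k]:
X[0] = 1
X[1] = -5
X[2] = -5

X = [1, -5, -5]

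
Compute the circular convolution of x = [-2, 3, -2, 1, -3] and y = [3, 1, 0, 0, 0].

(x ⊛ y)[n] = Σ(m=0 to 4) x[m] · y[(n-m) mod 5]

Computing each output sample:
(x ⊛ y)[0] = -9
(x ⊛ y)[1] = 7
(x ⊛ y)[2] = -3
(x ⊛ y)[3] = 1
(x ⊛ y)[4] = -8

x ⊛ y = [-9, 7, -3, 1, -8]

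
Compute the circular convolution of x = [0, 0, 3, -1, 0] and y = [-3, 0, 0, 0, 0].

(x ⊛ y)[n] = Σ(m=0 to 4) x[m] · y[(n-m) mod 5]

Computing each output sample:
(x ⊛ y)[0] = 0
(x ⊛ y)[1] = 0
(x ⊛ y)[2] = -9
(x ⊛ y)[3] = 3
(x ⊛ y)[4] = 0

x ⊛ y = [0, 0, -9, 3, 0]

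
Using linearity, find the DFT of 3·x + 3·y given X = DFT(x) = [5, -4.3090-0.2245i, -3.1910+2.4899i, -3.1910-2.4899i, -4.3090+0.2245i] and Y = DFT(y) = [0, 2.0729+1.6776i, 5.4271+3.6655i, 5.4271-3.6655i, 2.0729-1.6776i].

By linearity: DFT(3x + 3y) = 3·DFT(x) + 3·DFT(y)
= 3·[5, -4.3090-0.2245i, -3.1910+2.4899i, -3.1910-2.4899i, -4.3090+0.2245i] + 3·[0, 2.0729+1.6776i, 5.4271+3.6655i, 5.4271-3.6655i, 2.0729-1.6776i]

Computing element-wise:
Z[0] = 3·(5) + 3·(0) = 15
Z[1] = 3·(-4.3090-0.2245i) + 3·(2.0729+1.6776i) = -6.7083+4.3593i
Z[2] = 3·(-3.1910+2.4899i) + 3·(5.4271+3.6655i) = 6.7083+18.4662i
Z[3] = 3·(-3.1910-2.4899i) + 3·(5.4271-3.6655i) = 6.7083-18.4662i
Z[4] = 3·(-4.3090+0.2245i) + 3·(2.0729-1.6776i) = -6.7083-4.3593i

DFT(3x + 3y) = 3·X + 3·Y = [15, -6.7083+4.3593i, 6.7083+18.4662i, 6.7083-18.4662i, -6.7083-4.3593i]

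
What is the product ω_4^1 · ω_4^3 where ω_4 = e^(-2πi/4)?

The primitive 4th roots of unity are ω_4^k for k coprime to 4: k ∈ {1, 3}
Their product equals the constant term of the cyclotomic polynomial Φ_4(x) up to sign.
For n ≥ 3, the product of all primitive nth roots of unity is 1. (For n=1 it is 1; for n=2 it is -1.)

1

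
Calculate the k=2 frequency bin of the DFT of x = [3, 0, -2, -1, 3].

X[2] = Σ(n=0 to 4) x[n] · ω_5^(2n) where ω_5 = e^(-2πi/5)
= (3)·ω_5^0 + (0)·ω_5^2 + (-2)·ω_5^4 + (-1)·ω_5^6 + (3)·ω_5^8

X[2] = -0.3541+0.8123i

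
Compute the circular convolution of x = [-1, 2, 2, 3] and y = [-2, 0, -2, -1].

(x ⊛ y)[n] = Σ(m=0 to 3) x[m] · y[(n-m) mod 4]

Computing each output sample:
(x ⊛ y)[0] = -4
(x ⊛ y)[1] = -12
(x ⊛ y)[2] = -5
(x ⊛ y)[3] = -9

x ⊛ y = [-4, -12, -5, -9]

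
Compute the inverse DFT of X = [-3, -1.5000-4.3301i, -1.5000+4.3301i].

x[n] = (1/3) Σ(k=0 to 2) X[k] · e^(2πikn/3)

Computing each x[n]:
x[0] = -2
x[1] = 2
x[2] = -3

x = [-2, 2, -3]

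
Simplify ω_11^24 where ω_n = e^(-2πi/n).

Since ω_11^11 = 1, powers reduce modulo 11.
24 mod 11 = 2
So ω_11^24 = ω_11^2 = e^(-2πi·2/11)

ω_11^24 = ω_11^2 = 0.4154-0.9096i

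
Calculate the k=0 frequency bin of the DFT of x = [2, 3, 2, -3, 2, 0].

X[0] = Σ(n=0 to 5) x[n] · ω_6^0 = Σ x[n]
= (2) + (3) + (2) + (-3) + (2) + (0)

X[0] = 6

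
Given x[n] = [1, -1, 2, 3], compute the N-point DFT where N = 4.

X[k] = Σ(n=0 to 3) x[n] · ω_4^(nk)
where ω_4 = e^(-2πi/4)

Computing each X[k]:
X[0] = 5
X[1] = -1+4i
X[2] = 1
X[3] = -1-4i

X = [5, -1+4i, 1, -1-4i]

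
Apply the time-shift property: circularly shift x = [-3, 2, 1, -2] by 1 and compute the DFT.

Time shift by 1: X_shifted[k] = ω_4^(1k) · X[k]
Shifted x = [-2, -3, 2, 1]

DFT(x[n-1]) = [-2, -4+4i, 2, -4-4i]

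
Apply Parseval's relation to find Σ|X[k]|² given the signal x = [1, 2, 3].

Parseval: Σ|x[n]|² = (1/N)Σ|X[k]|², so Σ|X[k]|² = N·Σ|x[n]|² = 3·14.0000

Σ|X[k]|² = N·Σ|x[n]|² = 3·14.0000 = 42.0000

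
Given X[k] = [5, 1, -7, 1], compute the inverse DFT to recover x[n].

x[n] = (1/4) Σ(k=0 to 3) X[k] · e^(2πikn/4)

Computing each x[n]:
x[0] = 0
x[1] = 3
x[2] = -1
x[3] = 3

x = [0, 3, -1, 3]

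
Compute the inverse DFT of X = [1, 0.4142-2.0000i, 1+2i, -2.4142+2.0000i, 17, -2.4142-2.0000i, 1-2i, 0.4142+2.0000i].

x[n] = (1/8) Σ(k=0 to 7) X[k] · e^(2πikn/8)

Computing each x[n]:
x[0] = 2
x[1] = -2
x[2] = 3
x[3] = -2
x[4] = 3
x[5] = -3
x[6] = 1
x[7] = -1

x = [2, -2, 3, -2, 3, -3, 1, -1]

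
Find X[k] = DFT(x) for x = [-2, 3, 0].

X[k] = Σ(n=0 to 2) x[n] · ω_3^(nk)
where ω_3 = e^(-2πi/3)

Computing each X[k]:
X[0] = 1
X[1] = -3.5000-2.5981i
X[2] = -3.5000+2.5981i

X = [1, -3.5000-2.5981i, -3.5000+2.5981i]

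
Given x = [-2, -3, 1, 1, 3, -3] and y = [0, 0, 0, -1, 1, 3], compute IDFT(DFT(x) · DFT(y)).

(x ⊛ y)[n] = Σ(m=0 to 5) x[m] · y[(n-m) mod 6]

Computing each output sample:
(x ⊛ y)[0] = -9
(x ⊛ y)[1] = 1
(x ⊛ y)[2] = 9
(x ⊛ y)[3] = 8
(x ⊛ y)[4] = -8
(x ⊛ y)[5] = -10

x ⊛ y = [-9, 1, 9, 8, -8, -10]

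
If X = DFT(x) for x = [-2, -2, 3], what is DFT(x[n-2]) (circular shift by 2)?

Time shift by 2: X_shifted[k] = ω_3^(2k) · X[k]
Shifted x = [-2, 3, -2]

DFT(x[n-2]) = [-1, -2.5000-4.3301i, -2.5000+4.3301i]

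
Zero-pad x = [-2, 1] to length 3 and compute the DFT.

Original 2-point DFT: [-1, -3]
Zero-padded 3-point DFT provides frequency interpolation.

DFT_3([x, 0, ...]) = [-1, -2.5000-0.8660i, -2.5000+0.8660i]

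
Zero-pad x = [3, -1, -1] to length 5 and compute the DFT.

Original 3-point DFT: [1, 4, 4]
Zero-padded 5-point DFT provides frequency interpolation.

DFT_5([x, 0, ...]) = [1, 3.5000+1.5388i, 3.5000-0.3633i, 3.5000+0.3633i, 3.5000-1.5388i]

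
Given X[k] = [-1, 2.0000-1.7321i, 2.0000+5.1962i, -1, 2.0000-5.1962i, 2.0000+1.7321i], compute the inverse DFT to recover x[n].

x[n] = (1/6) Σ(k=0 to 5) X[k] · e^(2πikn/6)

Computing each x[n]:
x[0] = 1
x[1] = -1
x[2] = 1
x[3] = 0
x[4] = -3
x[5] = 1

x = [1, -1, 1, 0, -3, 1]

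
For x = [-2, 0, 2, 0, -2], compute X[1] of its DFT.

X[1] = Σ(n=0 to 4) x[n] · ω_5^(1n) where ω_5 = e^(-2πi/5)
= (-2)·ω_5^0 + (0)·ω_5^1 + (2)·ω_5^2 + (0)·ω_5^3 + (-2)·ω_5^4

X[1] = -4.2361-3.0777i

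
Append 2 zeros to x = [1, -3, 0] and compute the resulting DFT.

Original 3-point DFT: [-2, 2.5000+2.5981i, 2.5000-2.5981i]
Zero-padded 5-point DFT provides frequency interpolation.

DFT_5([x, 0, ...]) = [-2, 0.0729+2.8532i, 3.4271+1.7634i, 3.4271-1.7634i, 0.0729-2.8532i]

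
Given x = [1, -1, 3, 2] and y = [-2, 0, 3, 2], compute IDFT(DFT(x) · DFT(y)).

(x ⊛ y)[n] = Σ(m=0 to 3) x[m] · y[(n-m) mod 4]

Computing each output sample:
(x ⊛ y)[0] = 5
(x ⊛ y)[1] = 14
(x ⊛ y)[2] = 1
(x ⊛ y)[3] = -5

x ⊛ y = [5, 14, 1, -5]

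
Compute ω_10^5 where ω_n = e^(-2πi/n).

ω_10^5 = e^(-2πi·5/10)
= cos(-2π·5/10) + i·sin(-2π·5/10)
= cos(-10π/10) + i·sin(-10π/10)

ω_10^5 = cos(-10π/10) + i·sin(-10π/10) = -1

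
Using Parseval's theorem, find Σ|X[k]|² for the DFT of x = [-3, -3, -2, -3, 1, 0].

Parseval: Σ|x[n]|² = (1/N)Σ|X[k]|², so Σ|X[k]|² = N·Σ|x[n]|² = 6·32.0000

Σ|X[k]|² = N·Σ|x[n]|² = 6·32.0000 = 192.0000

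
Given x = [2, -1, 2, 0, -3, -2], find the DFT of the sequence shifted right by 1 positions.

Time shift by 1: X_shifted[k] = ω_6^(1k) · X[k]
Shifted x = [-2, 2, -1, 2, 0, -3]

DFT(x[n-1]) = [-2, -4.0000-3.4641i, 1.0000-5.1962i, -4, 1.0000+5.1962i, -4.0000+3.4641i]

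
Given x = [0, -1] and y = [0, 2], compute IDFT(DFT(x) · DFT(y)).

(x ⊛ y)[n] = Σ(m=0 to 1) x[m] · y[(n-m) mod 2]

Computing each output sample:
(x ⊛ y)[0] = -2
(x ⊛ y)[1] = 0

x ⊛ y = [-2, 0]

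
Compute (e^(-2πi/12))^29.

Since ω_12^12 = 1, powers reduce modulo 12.
29 mod 12 = 5
So ω_12^29 = ω_12^5 = e^(-2πi·5/12)

ω_12^29 = ω_12^5 = -0.8660-0.5000i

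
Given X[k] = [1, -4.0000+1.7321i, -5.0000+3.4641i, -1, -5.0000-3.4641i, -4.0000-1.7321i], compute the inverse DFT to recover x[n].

x[n] = (1/6) Σ(k=0 to 5) X[k] · e^(2πikn/6)

Computing each x[n]:
x[0] = -3
x[1] = -1
x[2] = 2
x[3] = 0
x[4] = 1
x[5] = 2

x = [-3, -1, 2, 0, 1, 2]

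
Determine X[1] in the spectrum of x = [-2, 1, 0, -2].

X[1] = Σ(n=0 to 3) x[n] · ω_4^(1n) where ω_4 = e^(-2πi/4)
= (-2)·ω_4^0 + (1)·ω_4^1 + (0)·ω_4^2 + (-2)·ω_4^3

X[1] = -2-3i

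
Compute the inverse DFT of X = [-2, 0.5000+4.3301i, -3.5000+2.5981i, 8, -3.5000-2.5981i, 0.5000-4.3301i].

x[n] = (1/6) Σ(k=0 to 5) X[k] · e^(2πikn/6)

Computing each x[n]:
x[0] = 0
x[1] = -3
x[2] = 1
x[3] = -3
x[4] = 2
x[5] = 1

x = [0, -3, 1, -3, 2, 1]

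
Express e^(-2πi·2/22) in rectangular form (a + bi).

ω_22^2 = e^(-2πi·2/22)
= cos(-2π·2/22) + i·sin(-2π·2/22)
= cos(-4π/22) + i·sin(-4π/22)

ω_22^2 = cos(-4π/22) + i·sin(-4π/22) = 0.8413-0.5406i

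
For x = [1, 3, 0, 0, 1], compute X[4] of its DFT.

X[4] = Σ(n=0 to 4) x[n] · ω_5^(4n) where ω_5 = e^(-2πi/5)
= (1)·ω_5^0 + (3)·ω_5^4 + (0)·ω_5^8 + (0)·ω_5^12 + (1)·ω_5^16

X[4] = 2.2361+1.9021i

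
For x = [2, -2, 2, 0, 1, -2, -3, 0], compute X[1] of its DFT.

X[1] = Σ(n=0 to 7) x[n] · ω_8^(1n) where ω_8 = e^(-2πi/8)
= (2)·ω_8^0 + (-2)·ω_8^1 + (2)·ω_8^2 + (0)·ω_8^3 + (1)·ω_8^4 + (-2)·ω_8^5 + (-3)·ω_8^6 + (0)·ω_8^7

X[1] = 1-5i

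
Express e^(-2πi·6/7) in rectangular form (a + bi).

ω_7^6 = e^(-2πi·6/7)
= cos(-2π·6/7) + i·sin(-2π·6/7)
= cos(-12π/7) + i·sin(-12π/7)

ω_7^6 = cos(-12π/7) + i·sin(-12π/7) = 0.6235+0.7818i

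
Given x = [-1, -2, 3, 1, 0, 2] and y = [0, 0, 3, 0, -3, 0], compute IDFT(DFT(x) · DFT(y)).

(x ⊛ y)[n] = Σ(m=0 to 5) x[m] · y[(n-m) mod 6]

Computing each output sample:
(x ⊛ y)[0] = -9
(x ⊛ y)[1] = 3
(x ⊛ y)[2] = -3
(x ⊛ y)[3] = -12
(x ⊛ y)[4] = 12
(x ⊛ y)[5] = 9

x ⊛ y = [-9, 3, -3, -12, 12, 9]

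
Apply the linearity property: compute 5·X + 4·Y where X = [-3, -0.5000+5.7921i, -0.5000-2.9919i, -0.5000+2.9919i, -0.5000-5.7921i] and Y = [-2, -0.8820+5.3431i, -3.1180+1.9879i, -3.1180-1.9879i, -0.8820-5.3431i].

By linearity: DFT(5x + 4y) = 5·DFT(x) + 4·DFT(y)
= 5·[-3, -0.5000+5.7921i, -0.5000-2.9919i, -0.5000+2.9919i, -0.5000-5.7921i] + 4·[-2, -0.8820+5.3431i, -3.1180+1.9879i, -3.1180-1.9879i, -0.8820-5.3431i]

Computing element-wise:
Z[0] = 5·(-3) + 4·(-2) = -23
Z[1] = 5·(-0.5000+5.7921i) + 4·(-0.8820+5.3431i) = -6.0280+50.3329i
Z[2] = 5·(-0.5000-2.9919i) + 4·(-3.1180+1.9879i) = -14.9720-7.0079i
Z[3] = 5·(-0.5000+2.9919i) + 4·(-3.1180-1.9879i) = -14.9720+7.0079i
Z[4] = 5·(-0.5000-5.7921i) + 4·(-0.8820-5.3431i) = -6.0280-50.3329i

DFT(5x + 4y) = 5·X + 4·Y = [-23, -6.0280+50.3329i, -14.9720-7.0079i, -14.9720+7.0079i, -6.0280-50.3329i]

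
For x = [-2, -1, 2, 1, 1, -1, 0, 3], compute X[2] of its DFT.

X[2] = Σ(n=0 to 7) x[n] · ω_8^(2n) where ω_8 = e^(-2πi/8)
= (-2)·ω_8^0 + (-1)·ω_8^2 + (2)·ω_8^4 + (1)·ω_8^6 + (1)·ω_8^8 + (-1)·ω_8^10 + (0)·ω_8^12 + (3)·ω_8^14

X[2] = -3+6i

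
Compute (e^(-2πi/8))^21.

Since ω_8^8 = 1, powers reduce modulo 8.
21 mod 8 = 5
So ω_8^21 = ω_8^5 = e^(-2πi·5/8)

ω_8^21 = ω_8^5 = -0.7071+0.7071i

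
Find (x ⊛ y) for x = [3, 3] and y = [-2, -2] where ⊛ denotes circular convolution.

(x ⊛ y)[n] = Σ(m=0 to 1) x[m] · y[(n-m) mod 2]

Computing each output sample:
(x ⊛ y)[0] = -12
(x ⊛ y)[1] = -12

x ⊛ y = [-12, -12]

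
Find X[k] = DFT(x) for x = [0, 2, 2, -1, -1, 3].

X[k] = Σ(n=0 to 5) x[n] · ω_6^(nk)
where ω_6 = e^(-2πi/6)

Computing each X[k]:
X[0] = 5
X[1] = 3.0000-1.7321i
X[2] = -4.0000+3.4641i
X[3] = -3
X[4] = -4.0000-3.4641i
X[5] = 3.0000+1.7321i

X = [5, 3.0000-1.7321i, -4.0000+3.4641i, -3, -4.0000-3.4641i, 3.0000+1.7321i]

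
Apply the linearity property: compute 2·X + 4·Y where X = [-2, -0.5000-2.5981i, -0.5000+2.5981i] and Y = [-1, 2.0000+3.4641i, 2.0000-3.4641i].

By linearity: DFT(2x + 4y) = 2·DFT(x) + 4·DFT(y)
= 2·[-2, -0.5000-2.5981i, -0.5000+2.5981i] + 4·[-1, 2.0000+3.4641i, 2.0000-3.4641i]

Computing element-wise:
Z[0] = 2·(-2) + 4·(-1) = -8
Z[1] = 2·(-0.5000-2.5981i) + 4·(2.0000+3.4641i) = 7.0000+8.6602i
Z[2] = 2·(-0.5000+2.5981i) + 4·(2.0000-3.4641i) = 7.0000-8.6602i

DFT(2x + 4y) = 2·X + 4·Y = [-8, 7.0000+8.6602i, 7.0000-8.6602i]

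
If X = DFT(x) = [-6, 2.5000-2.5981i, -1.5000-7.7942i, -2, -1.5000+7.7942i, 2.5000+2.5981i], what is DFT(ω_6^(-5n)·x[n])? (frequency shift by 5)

Modulation property: DFT(ω_6^(-5n)·x[n]) = X[(k-5) mod 6], so circularly shift X by 5 positions.

X[k-5] = [2.5000-2.5981i, -1.5000-7.7942i, -2, -1.5000+7.7942i, 2.5000+2.5981i, -6]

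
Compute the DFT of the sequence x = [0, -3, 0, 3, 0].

X[k] = Σ(n=0 to 4) x[n] · ω_5^(nk)
where ω_5 = e^(-2πi/5)

Computing each X[k]:
X[0] = 0
X[1] = -3.3541+4.6165i
X[2] = 3.3541-1.0898i
X[3] = 3.3541+1.0898i
X[4] = -3.3541-4.6165i

X = [0, -3.3541+4.6165i, 3.3541-1.0898i, 3.3541+1.0898i, -3.3541-4.6165i]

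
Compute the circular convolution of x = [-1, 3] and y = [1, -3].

(x ⊛ y)[n] = Σ(m=0 to 1) x[m] · y[(n-m) mod 2]

Computing each output sample:
(x ⊛ y)[0] = -10
(x ⊛ y)[1] = 6

x ⊛ y = [-10, 6]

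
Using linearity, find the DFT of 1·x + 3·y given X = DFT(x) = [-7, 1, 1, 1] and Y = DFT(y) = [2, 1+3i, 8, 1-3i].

By linearity: DFT(1x + 3y) = 1·DFT(x) + 3·DFT(y)
= 1·[-7, 1, 1, 1] + 3·[2, 1+3i, 8, 1-3i]

Computing element-wise:
Z[0] = 1·(-7) + 3·(2) = -1
Z[1] = 1·(1) + 3·(1+3i) = 4+9i
Z[2] = 1·(1) + 3·(8) = 25
Z[3] = 1·(1) + 3·(1-3i) = 4-9i

DFT(1x + 3y) = 1·X + 3·Y = [-1, 4+9i, 25, 4-9i]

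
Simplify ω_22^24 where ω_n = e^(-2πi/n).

Since ω_22^22 = 1, powers reduce modulo 22.
24 mod 22 = 2
So ω_22^24 = ω_22^2 = e^(-2πi·2/22)

ω_22^24 = ω_22^2 = 0.8413-0.5406i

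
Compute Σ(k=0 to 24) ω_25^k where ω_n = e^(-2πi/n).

Sum of all nth roots of unity equals 0 for n > 1 (geometric series with r ≠ 1).

0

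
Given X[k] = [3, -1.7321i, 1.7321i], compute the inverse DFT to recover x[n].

x[n] = (1/3) Σ(k=0 to 2) X[k] · e^(2πikn/3)

Computing each x[n]:
x[0] = 1
x[1] = 2
x[2] = 0

x = [1, 2, 0]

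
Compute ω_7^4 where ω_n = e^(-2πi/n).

ω_7^4 = e^(-2πi·4/7)
= cos(-2π·4/7) + i·sin(-2π·4/7)
= cos(-8π/7) + i·sin(-8π/7)

ω_7^4 = cos(-8π/7) + i·sin(-8π/7) = -0.9010+0.4339i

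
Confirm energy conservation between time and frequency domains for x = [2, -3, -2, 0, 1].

Time domain:
Σ|x[n]|² = |2|² + |-3|² + |-2|² + |0|² + |1|² = 18.0000

Frequency domain:
(1/5)Σ|X[k]|² = (1/5)(|-2|² + |3.0000+4.9798i|² + |3.0000+0.4490i|² + |3.0000-0.4490i|² + |3.0000-4.9798i|²) = (1/5)·90.0000 = 18.0000

Both sides agree, confirming Parseval's theorem.

Σ|x[n]|² = (1/N)Σ|X[k]|² = 18.0000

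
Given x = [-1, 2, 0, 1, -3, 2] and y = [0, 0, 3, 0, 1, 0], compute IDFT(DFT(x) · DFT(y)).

(x ⊛ y)[n] = Σ(m=0 to 5) x[m] · y[(n-m) mod 6]

Computing each output sample:
(x ⊛ y)[0] = -9
(x ⊛ y)[1] = 7
(x ⊛ y)[2] = -6
(x ⊛ y)[3] = 8
(x ⊛ y)[4] = -1
(x ⊛ y)[5] = 5

x ⊛ y = [-9, 7, -6, 8, -1, 5]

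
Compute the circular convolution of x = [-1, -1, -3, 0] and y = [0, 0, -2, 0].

(x ⊛ y)[n] = Σ(m=0 to 3) x[m] · y[(n-m) mod 4]

Computing each output sample:
(x ⊛ y)[0] = 6
(x ⊛ y)[1] = 0
(x ⊛ y)[2] = 2
(x ⊛ y)[3] = 2

x ⊛ y = [6, 0, 2, 2]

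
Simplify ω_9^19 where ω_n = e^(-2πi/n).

Since ω_9^9 = 1, powers reduce modulo 9.
19 mod 9 = 1
So ω_9^19 = ω_9^1 = e^(-2πi·1/9)

ω_9^19 = ω_9^1 = 0.7660-0.6428i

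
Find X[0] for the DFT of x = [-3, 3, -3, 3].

X[0] = Σ(n=0 to 3) x[n] · ω_4^0 = Σ x[n]
= (-3) + (3) + (-3) + (3)

X[0] = 0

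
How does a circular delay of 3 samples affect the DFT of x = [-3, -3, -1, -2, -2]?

Time shift by 3: X_shifted[k] = ω_5^(3k) · X[k]
Shifted x = [-1, -2, -2, -3, -3]

DFT(x[n-3]) = [-11, 1.5000-1.5388i, 1.5000+0.3633i, 1.5000-0.3633i, 1.5000+1.5388i]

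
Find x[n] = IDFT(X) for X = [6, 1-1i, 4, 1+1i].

x[n] = (1/4) Σ(k=0 to 3) X[k] · e^(2πikn/4)

Computing each x[n]:
x[0] = 3
x[1] = 1
x[2] = 2
x[3] = 0

x = [3, 1, 2, 0]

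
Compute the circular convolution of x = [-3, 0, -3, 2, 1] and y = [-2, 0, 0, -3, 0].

(x ⊛ y)[n] = Σ(m=0 to 4) x[m] · y[(n-m) mod 5]

Computing each output sample:
(x ⊛ y)[0] = 15
(x ⊛ y)[1] = -6
(x ⊛ y)[2] = 3
(x ⊛ y)[3] = 5
(x ⊛ y)[4] = -2

x ⊛ y = [15, -6, 3, 5, -2]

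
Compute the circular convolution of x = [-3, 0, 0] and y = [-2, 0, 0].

(x ⊛ y)[n] = Σ(m=0 to 2) x[m] · y[(n-m) mod 3]

Computing each output sample:
(x ⊛ y)[0] = 6
(x ⊛ y)[1] = 0
(x ⊛ y)[2] = 0

x ⊛ y = [6, 0, 0]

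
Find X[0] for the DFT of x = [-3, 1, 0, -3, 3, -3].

X[0] = Σ(n=0 to 5) x[n] · ω_6^0 = Σ x[n]
= (-3) + (1) + (0) + (-3) + (3) + (-3)

X[0] = -5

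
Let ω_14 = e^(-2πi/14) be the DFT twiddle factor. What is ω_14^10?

ω_14^10 = e^(-2πi·10/14)
= cos(-2π·10/14) + i·sin(-2π·10/14)
= cos(-20π/14) + i·sin(-20π/14)

ω_14^10 = cos(-20π/14) + i·sin(-20π/14) = -0.2225+0.9749i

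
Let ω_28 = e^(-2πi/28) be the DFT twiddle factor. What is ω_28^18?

ω_28^18 = e^(-2πi·18/28)
= cos(-2π·18/28) + i·sin(-2π·18/28)
= cos(-36π/28) + i·sin(-36π/28)

ω_28^18 = cos(-36π/28) + i·sin(-36π/28) = -0.6235+0.7818i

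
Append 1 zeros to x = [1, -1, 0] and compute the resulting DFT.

Original 3-point DFT: [0, 1.5000+0.8660i, 1.5000-0.8660i]
Zero-padded 4-point DFT provides frequency interpolation.

DFT_4([x, 0, ...]) = [0, 1+1i, 2, 1-1i]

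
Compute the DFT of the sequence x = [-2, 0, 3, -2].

X[k] = Σ(n=0 to 3) x[n] · ω_4^(nk)
where ω_4 = e^(-2πi/4)

Computing each X[k]:
X[0] = -1
X[1] = -5-2i
X[2] = 3
X[3] = -5+2i

X = [-1, -5-2i, 3, -5+2i]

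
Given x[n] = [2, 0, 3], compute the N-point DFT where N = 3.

X[k] = Σ(n=0 to 2) x[n] · ω_3^(nk)
where ω_3 = e^(-2πi/3)

Computing each X[k]:
X[0] = 5
X[1] = 0.5000+2.5981i
X[2] = 0.5000-2.5981i

X = [5, 0.5000+2.5981i, 0.5000-2.5981i]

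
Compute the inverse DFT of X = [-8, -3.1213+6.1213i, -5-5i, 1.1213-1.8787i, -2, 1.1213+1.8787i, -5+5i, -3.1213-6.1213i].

x[n] = (1/8) Σ(k=0 to 7) X[k] · e^(2πikn/8)

Computing each x[n]:
x[0] = -3
x[1] = -1
x[2] = -2
x[3] = -2
x[4] = -2
x[5] = 2
x[6] = 2
x[7] = -2

x = [-3, -1, -2, -2, -2, 2, 2, -2]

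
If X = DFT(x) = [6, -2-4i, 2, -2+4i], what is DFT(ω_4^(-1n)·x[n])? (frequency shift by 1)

Modulation property: DFT(ω_4^(-1n)·x[n]) = X[(k-1) mod 4], so circularly shift X by 1 positions.

X[k-1] = [-2+4i, 6, -2-4i, 2]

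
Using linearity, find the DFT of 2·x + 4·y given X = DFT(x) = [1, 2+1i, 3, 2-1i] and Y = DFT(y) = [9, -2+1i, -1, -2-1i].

By linearity: DFT(2x + 4y) = 2·DFT(x) + 4·DFT(y)
= 2·[1, 2+1i, 3, 2-1i] + 4·[9, -2+1i, -1, -2-1i]

Computing element-wise:
Z[0] = 2·(1) + 4·(9) = 38
Z[1] = 2·(2+1i) + 4·(-2+1i) = -4+6i
Z[2] = 2·(3) + 4·(-1) = 2
Z[3] = 2·(2-1i) + 4·(-2-1i) = -4-6i

DFT(2x + 4y) = 2·X + 4·Y = [38, -4+6i, 2, -4-6i]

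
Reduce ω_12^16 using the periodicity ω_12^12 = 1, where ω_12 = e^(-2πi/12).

Since ω_12^12 = 1, powers reduce modulo 12.
16 mod 12 = 4
So ω_12^16 = ω_12^4 = e^(-2πi·4/12)

ω_12^16 = ω_12^4 = -0.5000-0.8660i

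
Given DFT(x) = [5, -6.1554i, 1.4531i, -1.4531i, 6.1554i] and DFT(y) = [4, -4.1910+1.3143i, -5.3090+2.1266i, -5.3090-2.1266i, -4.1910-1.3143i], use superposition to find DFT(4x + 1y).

By linearity: DFT(4x + 1y) = 4·DFT(x) + 1·DFT(y)
= 4·[5, -6.1554i, 1.4531i, -1.4531i, 6.1554i] + 1·[4, -4.1910+1.3143i, -5.3090+2.1266i, -5.3090-2.1266i, -4.1910-1.3143i]

Computing element-wise:
Z[0] = 4·(5) + 1·(4) = 24
Z[1] = 4·(-6.1554i) + 1·(-4.1910+1.3143i) = -4.1910-23.3073i
Z[2] = 4·(1.4531i) + 1·(-5.3090+2.1266i) = -5.3090+7.9390i
Z[3] = 4·(-1.4531i) + 1·(-5.3090-2.1266i) = -5.3090-7.9390i
Z[4] = 4·(6.1554i) + 1·(-4.1910-1.3143i) = -4.1910+23.3073i

DFT(4x + 1y) = 4·X + 1·Y = [24, -4.1910-23.3073i, -5.3090+7.9390i, -5.3090-7.9390i, -4.1910+23.3073i]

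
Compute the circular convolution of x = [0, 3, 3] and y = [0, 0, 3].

(x ⊛ y)[n] = Σ(m=0 to 2) x[m] · y[(n-m) mod 3]

Computing each output sample:
(x ⊛ y)[0] = 9
(x ⊛ y)[1] = 9
(x ⊛ y)[2] = 0

x ⊛ y = [9, 9, 0]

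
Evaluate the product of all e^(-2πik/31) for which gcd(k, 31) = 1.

The primitive 31st roots of unity are ω_31^k for k coprime to 31: k ∈ {1, 2, 3, 4, 5, 6, 7, 8, 9, 10, 11, 12, 13, 14, 15, 16, 17, 18, 19, 20, 21, 22, 23, 24, 25, 26, 27, 28, 29, 30}
Their product equals the constant term of the cyclotomic polynomial Φ_31(x) up to sign.
For n ≥ 3, the product of all primitive nth roots of unity is 1. (For n=1 it is 1; for n=2 it is -1.)

1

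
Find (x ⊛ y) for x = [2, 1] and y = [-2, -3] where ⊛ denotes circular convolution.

(x ⊛ y)[n] = Σ(m=0 to 1) x[m] · y[(n-m) mod 2]

Computing each output sample:
(x ⊛ y)[0] = -7
(x ⊛ y)[1] = -8

x ⊛ y = [-7, -8]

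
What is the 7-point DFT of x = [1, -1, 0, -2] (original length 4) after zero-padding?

Original 4-point DFT: [-2, 1-1i, 4, 1+1i]
Zero-padded 7-point DFT provides frequency interpolation.

DFT_7([x, 0, ...]) = [-2, 2.1784+1.6496i, -0.0245-0.5887i, 2.3460+2.3837i, 2.3460-2.3837i, -0.0245+0.5887i, 2.1784-1.6496i]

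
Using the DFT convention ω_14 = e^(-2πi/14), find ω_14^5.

ω_14^5 = e^(-2πi·5/14)
= cos(-2π·5/14) + i·sin(-2π·5/14)
= cos(-10π/14) + i·sin(-10π/14)

ω_14^5 = cos(-10π/14) + i·sin(-10π/14) = -0.6235-0.7818i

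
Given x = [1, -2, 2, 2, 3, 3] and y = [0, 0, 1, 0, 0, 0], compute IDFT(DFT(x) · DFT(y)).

(x ⊛ y)[n] = Σ(m=0 to 5) x[m] · y[(n-m) mod 6]

Computing each output sample:
(x ⊛ y)[0] = 3
(x ⊛ y)[1] = 3
(x ⊛ y)[2] = 1
(x ⊛ y)[3] = -2
(x ⊛ y)[4] = 2
(x ⊛ y)[5] = 2

x ⊛ y = [3, 3, 1, -2, 2, 2]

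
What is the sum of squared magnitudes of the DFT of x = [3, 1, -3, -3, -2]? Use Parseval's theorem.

Parseval: Σ|x[n]|² = (1/N)Σ|X[k]|², so Σ|X[k]|² = N·Σ|x[n]|² = 5·32.0000

Σ|X[k]|² = N·Σ|x[n]|² = 5·32.0000 = 160.0000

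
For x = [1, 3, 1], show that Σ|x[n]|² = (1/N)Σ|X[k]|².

Time domain:
Σ|x[n]|² = |1|² + |3|² + |1|² = 11.0000

Frequency domain:
(1/3)Σ|X[k]|² = (1/3)(|5|² + |-1.0000-1.7321i|² + |-1.0000+1.7321i|²) = (1/3)·33.0000 = 11.0000

Both sides agree, confirming Parseval's theorem.

Σ|x[n]|² = (1/N)Σ|X[k]|² = 11.0000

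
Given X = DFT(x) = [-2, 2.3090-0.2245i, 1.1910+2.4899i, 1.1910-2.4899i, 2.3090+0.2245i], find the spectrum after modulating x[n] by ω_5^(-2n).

Modulation property: DFT(ω_5^(-2n)·x[n]) = X[(k-2) mod 5], so circularly shift X by 2 positions.

X[k-2] = [1.1910-2.4899i, 2.3090+0.2245i, -2, 2.3090-0.2245i, 1.1910+2.4899i]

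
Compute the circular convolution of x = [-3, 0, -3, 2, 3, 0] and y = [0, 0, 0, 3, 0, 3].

(x ⊛ y)[n] = Σ(m=0 to 5) x[m] · y[(n-m) mod 6]

Computing each output sample:
(x ⊛ y)[0] = 6
(x ⊛ y)[1] = 0
(x ⊛ y)[2] = 6
(x ⊛ y)[3] = 0
(x ⊛ y)[4] = 0
(x ⊛ y)[5] = -18

x ⊛ y = [6, 0, 6, 0, 0, -18]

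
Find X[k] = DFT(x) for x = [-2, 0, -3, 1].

X[k] = Σ(n=0 to 3) x[n] · ω_4^(nk)
where ω_4 = e^(-2πi/4)

Computing each X[k]:
X[0] = -4
X[1] = 1+1i
X[2] = -6
X[3] = 1-1i

X = [-4, 1+1i, -6, 1-1i]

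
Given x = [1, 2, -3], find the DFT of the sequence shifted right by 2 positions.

Time shift by 2: X_shifted[k] = ω_3^(2k) · X[k]
Shifted x = [2, -3, 1]

DFT(x[n-2]) = [0, 3.0000+3.4641i, 3.0000-3.4641i]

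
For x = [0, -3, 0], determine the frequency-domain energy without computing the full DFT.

Parseval: Σ|x[n]|² = (1/N)Σ|X[k]|², so Σ|X[k]|² = N·Σ|x[n]|² = 3·9.0000

Σ|X[k]|² = N·Σ|x[n]|² = 3·9.0000 = 27.0000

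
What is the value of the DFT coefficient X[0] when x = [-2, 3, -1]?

X[0] = Σ(n=0 to 2) x[n] · ω_3^0 = Σ x[n]
= (-2) + (3) + (-1)

X[0] = 0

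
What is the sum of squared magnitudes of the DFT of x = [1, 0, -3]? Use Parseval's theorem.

Parseval: Σ|x[n]|² = (1/N)Σ|X[k]|², so Σ|X[k]|² = N·Σ|x[n]|² = 3·10.0000

Σ|X[k]|² = N·Σ|x[n]|² = 3·10.0000 = 30.0000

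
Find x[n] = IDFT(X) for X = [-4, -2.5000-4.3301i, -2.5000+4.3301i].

x[n] = (1/3) Σ(k=0 to 2) X[k] · e^(2πikn/3)

Computing each x[n]:
x[0] = -3
x[1] = 2
x[2] = -3

x = [-3, 2, -3]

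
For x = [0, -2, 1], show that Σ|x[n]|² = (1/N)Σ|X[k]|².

Time domain:
Σ|x[n]|² = |0|² + |-2|² + |1|² = 5.0000

Frequency domain:
(1/3)Σ|X[k]|² = (1/3)(|-1|² + |0.5000+2.5981i|² + |0.5000-2.5981i|²) = (1/3)·15.0000 = 5.0000

Both sides agree, confirming Parseval's theorem.

Σ|x[n]|² = (1/N)Σ|X[k]|² = 5.0000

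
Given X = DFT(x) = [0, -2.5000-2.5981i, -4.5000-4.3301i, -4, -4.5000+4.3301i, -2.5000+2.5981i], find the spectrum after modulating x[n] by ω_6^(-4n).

Modulation property: DFT(ω_6^(-4n)·x[n]) = X[(k-4) mod 6], so circularly shift X by 4 positions.

X[k-4] = [-4.5000-4.3301i, -4, -4.5000+4.3301i, -2.5000+2.5981i, 0, -2.5000-2.5981i]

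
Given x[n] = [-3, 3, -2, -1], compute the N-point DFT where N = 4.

X[k] = Σ(n=0 to 3) x[n] · ω_4^(nk)
where ω_4 = e^(-2πi/4)

Computing each X[k]:
X[0] = -3
X[1] = -1-4i
X[2] = -7
X[3] = -1+4i

X = [-3, -1-4i, -7, -1+4i]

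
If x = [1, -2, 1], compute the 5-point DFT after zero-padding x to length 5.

Original 3-point DFT: [0, 1.5000+2.5981i, 1.5000-2.5981i]
Zero-padded 5-point DFT provides frequency interpolation.

DFT_5([x, 0, ...]) = [0, -0.4271+1.3143i, 2.9271+2.1266i, 2.9271-2.1266i, -0.4271-1.3143i]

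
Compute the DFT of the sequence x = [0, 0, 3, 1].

X[k] = Σ(n=0 to 3) x[n] · ω_4^(nk)
where ω_4 = e^(-2πi/4)

Computing each X[k]:
X[0] = 4
X[1] = -3+1i
X[2] = 2
X[3] = -3-1i

X = [4, -3+1i, 2, -3-1i]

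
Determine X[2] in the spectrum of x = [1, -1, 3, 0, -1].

X[2] = Σ(n=0 to 4) x[n] · ω_5^(2n) where ω_5 = e^(-2πi/5)
= (1)·ω_5^0 + (-1)·ω_5^2 + (3)·ω_5^4 + (0)·ω_5^6 + (-1)·ω_5^8

X[2] = 3.5451+2.8532i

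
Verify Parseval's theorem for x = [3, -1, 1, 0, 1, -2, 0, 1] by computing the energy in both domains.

Time domain:
Σ|x[n]|² = |3|² + |-1|² + |1|² + |0|² + |1|² + |-2|² + |0|² + |1|² = 17.0000

Frequency domain:
(1/8)Σ|X[k]|² = (1/8)(|3|² + |3.4142-1.0000i|² + |3+4i|² + |0.5858+1.0000i|² + |7|² + |0.5858-1.0000i|² + |3-4i|² + |3.4142+1.0000i|²) = (1/8)·136.0000 = 17.0000

Both sides agree, confirming Parseval's theorem.

Σ|x[n]|² = (1/N)Σ|X[k]|² = 17.0000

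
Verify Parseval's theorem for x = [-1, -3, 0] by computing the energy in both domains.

Time domain:
Σ|x[n]|² = |-1|² + |-3|² + |0|² = 10.0000

Frequency domain:
(1/3)Σ|X[k]|² = (1/3)(|-4|² + |0.5000+2.5981i|² + |0.5000-2.5981i|²) = (1/3)·30.0000 = 10.0000

Both sides agree, confirming Parseval's theorem.

Σ|x[n]|² = (1/N)Σ|X[k]|² = 10.0000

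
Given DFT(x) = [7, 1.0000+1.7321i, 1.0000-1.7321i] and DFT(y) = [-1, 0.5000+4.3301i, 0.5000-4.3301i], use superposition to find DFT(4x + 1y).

By linearity: DFT(4x + 1y) = 4·DFT(x) + 1·DFT(y)
= 4·[7, 1.0000+1.7321i, 1.0000-1.7321i] + 1·[-1, 0.5000+4.3301i, 0.5000-4.3301i]

Computing element-wise:
Z[0] = 4·(7) + 1·(-1) = 27
Z[1] = 4·(1.0000+1.7321i) + 1·(0.5000+4.3301i) = 4.5000+11.2585i
Z[2] = 4·(1.0000-1.7321i) + 1·(0.5000-4.3301i) = 4.5000-11.2585i

DFT(4x + 1y) = 4·X + 1·Y = [27, 4.5000+11.2585i, 4.5000-11.2585i]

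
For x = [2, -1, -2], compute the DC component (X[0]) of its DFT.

X[0] = Σ(n=0 to 2) x[n] · ω_3^0 = Σ x[n]
= (2) + (-1) + (-2)

X[0] = -1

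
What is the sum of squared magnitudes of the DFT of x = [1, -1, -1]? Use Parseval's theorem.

Parseval: Σ|x[n]|² = (1/N)Σ|X[k]|², so Σ|X[k]|² = N·Σ|x[n]|² = 3·3.0000

Σ|X[k]|² = N·Σ|x[n]|² = 3·3.0000 = 9.0000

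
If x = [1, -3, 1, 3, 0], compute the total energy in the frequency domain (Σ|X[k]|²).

Parseval: Σ|x[n]|² = (1/N)Σ|X[k]|², so Σ|X[k]|² = N·Σ|x[n]|² = 5·20.0000

Σ|X[k]|² = N·Σ|x[n]|² = 5·20.0000 = 100.0000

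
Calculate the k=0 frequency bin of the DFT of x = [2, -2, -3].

X[0] = Σ(n=0 to 2) x[n] · ω_3^0 = Σ x[n]
= (2) + (-2) + (-3)

X[0] = -3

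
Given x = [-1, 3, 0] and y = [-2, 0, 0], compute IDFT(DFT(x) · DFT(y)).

(x ⊛ y)[n] = Σ(m=0 to 2) x[m] · y[(n-m) mod 3]

Computing each output sample:
(x ⊛ y)[0] = 2
(x ⊛ y)[1] = -6
(x ⊛ y)[2] = 0

x ⊛ y = [2, -6, 0]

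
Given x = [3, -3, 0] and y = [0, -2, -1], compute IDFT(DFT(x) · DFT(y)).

(x ⊛ y)[n] = Σ(m=0 to 2) x[m] · y[(n-m) mod 3]

Computing each output sample:
(x ⊛ y)[0] = 3
(x ⊛ y)[1] = -6
(x ⊛ y)[2] = 3

x ⊛ y = [3, -6, 3]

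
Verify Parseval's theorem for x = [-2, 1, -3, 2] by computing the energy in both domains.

Time domain:
Σ|x[n]|² = |-2|² + |1|² + |-3|² + |2|² = 18.0000

Frequency domain:
(1/4)Σ|X[k]|² = (1/4)(|-2|² + |1+1i|² + |-8|² + |1-1i|²) = (1/4)·72.0000 = 18.0000

Both sides agree, confirming Parseval's theorem.

Σ|x[n]|² = (1/N)Σ|X[k]|² = 18.0000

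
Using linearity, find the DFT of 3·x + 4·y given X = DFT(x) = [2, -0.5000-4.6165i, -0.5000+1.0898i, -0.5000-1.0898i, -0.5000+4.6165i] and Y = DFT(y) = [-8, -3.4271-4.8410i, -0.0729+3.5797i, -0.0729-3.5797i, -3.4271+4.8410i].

By linearity: DFT(3x + 4y) = 3·DFT(x) + 4·DFT(y)
= 3·[2, -0.5000-4.6165i, -0.5000+1.0898i, -0.5000-1.0898i, -0.5000+4.6165i] + 4·[-8, -3.4271-4.8410i, -0.0729+3.5797i, -0.0729-3.5797i, -3.4271+4.8410i]

Computing element-wise:
Z[0] = 3·(2) + 4·(-8) = -26
Z[1] = 3·(-0.5000-4.6165i) + 4·(-3.4271-4.8410i) = -15.2084-33.2135i
Z[2] = 3·(-0.5000+1.0898i) + 4·(-0.0729+3.5797i) = -1.7916+17.5882i
Z[3] = 3·(-0.5000-1.0898i) + 4·(-0.0729-3.5797i) = -1.7916-17.5882i
Z[4] = 3·(-0.5000+4.6165i) + 4·(-3.4271+4.8410i) = -15.2084+33.2135i

DFT(3x + 4y) = 3·X + 4·Y = [-26, -15.2084-33.2135i, -1.7916+17.5882i, -1.7916-17.5882i, -15.2084+33.2135i]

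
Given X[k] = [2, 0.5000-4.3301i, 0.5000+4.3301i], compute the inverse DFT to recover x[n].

x[n] = (1/3) Σ(k=0 to 2) X[k] · e^(2πikn/3)

Computing each x[n]:
x[0] = 1
x[1] = 3
x[2] = -2

x = [1, 3, -2]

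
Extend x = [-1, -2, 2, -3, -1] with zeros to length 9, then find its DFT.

Original 5-point DFT: [-5, -1.1180-1.9879i, 1.1180+5.3431i, 1.1180-5.3431i, -1.1180+1.9879i]
Zero-padded 9-point DFT provides frequency interpolation.

DFT_9([x, 0, ...]) = [-5, 0.2549+2.2561i, -2.4927-1.9553i, -3.5000+4.3301i, 3.7378+3.5829i, 3.7378-3.5829i, -3.5000-4.3301i, -2.4927+1.9553i, 0.2549-2.2561i]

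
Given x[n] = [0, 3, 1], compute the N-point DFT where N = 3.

X[k] = Σ(n=0 to 2) x[n] · ω_3^(nk)
where ω_3 = e^(-2πi/3)

Computing each X[k]:
X[0] = 4
X[1] = -2.0000-1.7321i
X[2] = -2.0000+1.7321i

X = [4, -2.0000-1.7321i, -2.0000+1.7321i]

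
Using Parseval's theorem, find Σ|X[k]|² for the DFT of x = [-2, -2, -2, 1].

Parseval: Σ|x[n]|² = (1/N)Σ|X[k]|², so Σ|X[k]|² = N·Σ|x[n]|² = 4·13.0000

Σ|X[k]|² = N·Σ|x[n]|² = 4·13.0000 = 52.0000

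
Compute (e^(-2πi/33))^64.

Since ω_33^33 = 1, powers reduce modulo 33.
64 mod 33 = 31
So ω_33^64 = ω_33^31 = e^(-2πi·31/33)

ω_33^64 = ω_33^31 = 0.9284+0.3717i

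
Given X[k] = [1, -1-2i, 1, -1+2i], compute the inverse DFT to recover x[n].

x[n] = (1/4) Σ(k=0 to 3) X[k] · e^(2πikn/4)

Computing each x[n]:
x[0] = 0
x[1] = 1
x[2] = 1
x[3] = -1

x = [0, 1, 1, -1]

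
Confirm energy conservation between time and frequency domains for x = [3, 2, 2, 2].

Time domain:
Σ|x[n]|² = |3|² + |2|² + |2|² + |2|² = 21.0000

Frequency domain:
(1/4)Σ|X[k]|² = (1/4)(|9|² + |1|² + |1|² + |1|²) = (1/4)·84.0000 = 21.0000

Both sides agree, confirming Parseval's theorem.

Σ|x[n]|² = (1/N)Σ|X[k]|² = 21.0000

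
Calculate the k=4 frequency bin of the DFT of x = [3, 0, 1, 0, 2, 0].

X[4] = Σ(n=0 to 5) x[n] · ω_6^(4n) where ω_6 = e^(-2πi/6)
= (3)·ω_6^0 + (0)·ω_6^4 + (1)·ω_6^8 + (0)·ω_6^12 + (2)·ω_6^16 + (0)·ω_6^20

X[4] = 1.5000+0.8660i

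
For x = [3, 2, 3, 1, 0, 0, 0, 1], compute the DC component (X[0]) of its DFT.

X[0] = Σ(n=0 to 7) x[n] · ω_8^0 = Σ x[n]
= (3) + (2) + (3) + (1) + (0) + (0) + (0) + (1)

X[0] = 10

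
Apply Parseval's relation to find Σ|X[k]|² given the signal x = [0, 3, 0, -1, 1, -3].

Parseval: Σ|x[n]|² = (1/N)Σ|X[k]|², so Σ|X[k]|² = N·Σ|x[n]|² = 6·20.0000

Σ|X[k]|² = N·Σ|x[n]|² = 6·20.0000 = 120.0000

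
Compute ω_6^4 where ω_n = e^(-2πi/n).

ω_6^4 = e^(-2πi·4/6)
= cos(-2π·4/6) + i·sin(-2π·4/6)
= cos(-8π/6) + i·sin(-8π/6)

ω_6^4 = cos(-8π/6) + i·sin(-8π/6) = -0.5000+0.8660i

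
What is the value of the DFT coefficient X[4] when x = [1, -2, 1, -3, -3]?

X[4] = Σ(n=0 to 4) x[n] · ω_5^(4n) where ω_5 = e^(-2πi/5)
= (1)·ω_5^0 + (-2)·ω_5^4 + (1)·ω_5^8 + (-3)·ω_5^12 + (-3)·ω_5^16

X[4] = 1.0729+3.3022i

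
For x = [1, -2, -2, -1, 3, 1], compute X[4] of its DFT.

X[4] = Σ(n=0 to 5) x[n] · ω_6^(4n) where ω_6 = e^(-2πi/6)
= (1)·ω_6^0 + (-2)·ω_6^4 + (-2)·ω_6^8 + (-1)·ω_6^12 + (3)·ω_6^16 + (1)·ω_6^20

X[4] = 1.7321i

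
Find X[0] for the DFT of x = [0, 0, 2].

X[0] = Σ(n=0 to 2) x[n] · ω_3^0 = Σ x[n]
= (0) + (0) + (2)

X[0] = 2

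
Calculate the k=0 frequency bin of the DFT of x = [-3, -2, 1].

X[0] = Σ(n=0 to 2) x[n] · ω_3^0 = Σ x[n]
= (-3) + (-2) + (1)

X[0] = -4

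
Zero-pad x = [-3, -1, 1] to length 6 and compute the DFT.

Original 3-point DFT: [-3, -3.0000+1.7321i, -3.0000-1.7321i]
Zero-padded 6-point DFT provides frequency interpolation.

DFT_6([x, 0, ...]) = [-3, -4, -3.0000+1.7321i, -1, -3.0000-1.7321i, -4]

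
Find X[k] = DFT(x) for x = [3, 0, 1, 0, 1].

X[k] = Σ(n=0 to 4) x[n] · ω_5^(nk)
where ω_5 = e^(-2πi/5)

Computing each X[k]:
X[0] = 5
X[1] = 2.5000+0.3633i
X[2] = 2.5000+1.5388i
X[3] = 2.5000-1.5388i
X[4] = 2.5000-0.3633i

X = [5, 2.5000+0.3633i, 2.5000+1.5388i, 2.5000-1.5388i, 2.5000-0.3633i]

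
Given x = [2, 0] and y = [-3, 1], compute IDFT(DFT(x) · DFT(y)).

(x ⊛ y)[n] = Σ(m=0 to 1) x[m] · y[(n-m) mod 2]

Computing each output sample:
(x ⊛ y)[0] = -6
(x ⊛ y)[1] = 2

x ⊛ y = [-6, 2]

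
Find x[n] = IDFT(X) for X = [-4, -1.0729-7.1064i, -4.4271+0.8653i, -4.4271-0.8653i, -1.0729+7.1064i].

x[n] = (1/5) Σ(k=0 to 4) X[k] · e^(2πikn/5)

Computing each x[n]:
x[0] = -3
x[1] = 3
x[2] = 1
x[3] = -3
x[4] = -2

x = [-3, 3, 1, -3, -2]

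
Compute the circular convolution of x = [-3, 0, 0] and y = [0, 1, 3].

(x ⊛ y)[n] = Σ(m=0 to 2) x[m] · y[(n-m) mod 3]

Computing each output sample:
(x ⊛ y)[0] = 0
(x ⊛ y)[1] = -3
(x ⊛ y)[2] = -9

x ⊛ y = [0, -3, -9]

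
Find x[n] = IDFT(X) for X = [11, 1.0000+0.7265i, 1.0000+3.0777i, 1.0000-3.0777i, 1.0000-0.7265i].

x[n] = (1/5) Σ(k=0 to 4) X[k] · e^(2πikn/5)

Computing each x[n]:
x[0] = 3
x[1] = 1
x[2] = 3
x[3] = 1
x[4] = 3

x = [3, 1, 3, 1, 3]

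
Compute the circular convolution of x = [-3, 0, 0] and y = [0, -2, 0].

(x ⊛ y)[n] = Σ(m=0 to 2) x[m] · y[(n-m) mod 3]

Computing each output sample:
(x ⊛ y)[0] = 0
(x ⊛ y)[1] = 6
(x ⊛ y)[2] = 0

x ⊛ y = [0, 6, 0]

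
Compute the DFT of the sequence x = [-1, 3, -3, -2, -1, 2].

X[k] = Σ(n=0 to 5) x[n] · ω_6^(nk)
where ω_6 = e^(-2πi/6)

Computing each X[k]:
X[0] = -2
X[1] = 5.5000+0.8660i
X[2] = -3.5000-2.5981i
X[3] = -8
X[4] = -3.5000+2.5981i
X[5] = 5.5000-0.8660i

X = [-2, 5.5000+0.8660i, -3.5000-2.5981i, -8, -3.5000+2.5981i, 5.5000-0.8660i]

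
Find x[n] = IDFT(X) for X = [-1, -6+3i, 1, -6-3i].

x[n] = (1/4) Σ(k=0 to 3) X[k] · e^(2πikn/4)

Computing each x[n]:
x[0] = -3
x[1] = -2
x[2] = 3
x[3] = 1

x = [-3, -2, 3, 1]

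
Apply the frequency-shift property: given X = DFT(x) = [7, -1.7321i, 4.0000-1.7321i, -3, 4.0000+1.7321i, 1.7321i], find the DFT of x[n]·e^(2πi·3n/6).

Modulation property: DFT(ω_6^(-3n)·x[n]) = X[(k-3) mod 6], so circularly shift X by 3 positions.

X[k-3] = [-3, 4.0000+1.7321i, 1.7321i, 7, -1.7321i, 4.0000-1.7321i]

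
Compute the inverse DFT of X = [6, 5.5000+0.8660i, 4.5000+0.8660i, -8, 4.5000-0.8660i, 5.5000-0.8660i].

x[n] = (1/6) Σ(k=0 to 5) X[k] · e^(2πikn/6)

Computing each x[n]:
x[0] = 3
x[1] = 2
x[2] = -2
x[3] = 2
x[4] = -2
x[5] = 3

x = [3, 2, -2, 2, -2, 3]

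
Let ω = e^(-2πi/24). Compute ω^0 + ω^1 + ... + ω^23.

Sum of all nth roots of unity equals 0 for n > 1 (geometric series with r ≠ 1).

0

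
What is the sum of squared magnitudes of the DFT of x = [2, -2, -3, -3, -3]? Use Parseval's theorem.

Parseval: Σ|x[n]|² = (1/N)Σ|X[k]|², so Σ|X[k]|² = N·Σ|x[n]|² = 5·35.0000

Σ|X[k]|² = N·Σ|x[n]|² = 5·35.0000 = 175.0000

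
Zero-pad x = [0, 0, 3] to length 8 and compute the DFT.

Original 3-point DFT: [3, -1.5000+2.5981i, -1.5000-2.5981i]
Zero-padded 8-point DFT provides frequency interpolation.

DFT_8([x, 0, ...]) = [3, -3i, -3, 3i, 3, -3i, -3, 3i]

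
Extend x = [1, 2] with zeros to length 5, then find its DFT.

Original 2-point DFT: [3, -1]
Zero-padded 5-point DFT provides frequency interpolation.

DFT_5([x, 0, ...]) = [3, 1.6180-1.9021i, -0.6180-1.1756i, -0.6180+1.1756i, 1.6180+1.9021i]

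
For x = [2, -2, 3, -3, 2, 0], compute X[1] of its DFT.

X[1] = Σ(n=0 to 5) x[n] · ω_6^(1n) where ω_6 = e^(-2πi/6)
= (2)·ω_6^0 + (-2)·ω_6^1 + (3)·ω_6^2 + (-3)·ω_6^3 + (2)·ω_6^4 + (0)·ω_6^5

X[1] = 1.5000+0.8660i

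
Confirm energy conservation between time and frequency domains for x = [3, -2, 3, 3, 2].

Time domain:
Σ|x[n]|² = |3|² + |-2|² + |3|² + |3|² + |2|² = 35.0000

Frequency domain:
(1/5)Σ|X[k]|² = (1/5)(|9|² + |-1.8541+3.8042i|² + |4.8541+2.3511i|² + |4.8541-2.3511i|² + |-1.8541-3.8042i|²) = (1/5)·175.0000 = 35.0000

Both sides agree, confirming Parseval's theorem.

Σ|x[n]|² = (1/N)Σ|X[k]|² = 35.0000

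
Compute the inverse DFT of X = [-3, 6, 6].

x[n] = (1/3) Σ(k=0 to 2) X[k] · e^(2πikn/3)

Computing each x[n]:
x[0] = 3
x[1] = -3
x[2] = -3

x = [3, -3, -3]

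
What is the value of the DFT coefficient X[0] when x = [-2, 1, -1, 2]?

X[0] = Σ(n=0 to 3) x[n] · ω_4^0 = Σ x[n]
= (-2) + (1) + (-1) + (2)

X[0] = 0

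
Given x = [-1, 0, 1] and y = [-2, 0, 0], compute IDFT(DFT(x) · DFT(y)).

(x ⊛ y)[n] = Σ(m=0 to 2) x[m] · y[(n-m) mod 3]

Computing each output sample:
(x ⊛ y)[0] = 2
(x ⊛ y)[1] = 0
(x ⊛ y)[2] = -2

x ⊛ y = [2, 0, -2]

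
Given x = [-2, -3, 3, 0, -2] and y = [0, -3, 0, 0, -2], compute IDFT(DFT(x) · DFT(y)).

(x ⊛ y)[n] = Σ(m=0 to 4) x[m] · y[(n-m) mod 5]

Computing each output sample:
(x ⊛ y)[0] = 12
(x ⊛ y)[1] = 0
(x ⊛ y)[2] = 9
(x ⊛ y)[3] = -5
(x ⊛ y)[4] = 4

x ⊛ y = [12, 0, 9, -5, 4]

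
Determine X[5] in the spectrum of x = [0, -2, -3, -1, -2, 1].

X[5] = Σ(n=0 to 5) x[n] · ω_6^(5n) where ω_6 = e^(-2πi/6)
= (0)·ω_6^0 + (-2)·ω_6^5 + (-3)·ω_6^10 + (-1)·ω_6^15 + (-2)·ω_6^20 + (1)·ω_6^25

X[5] = 3.0000-3.4641i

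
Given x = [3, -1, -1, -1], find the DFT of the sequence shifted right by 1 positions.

Time shift by 1: X_shifted[k] = ω_4^(1k) · X[k]
Shifted x = [-1, 3, -1, -1]

DFT(x[n-1]) = [0, -4i, -4, 4i]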